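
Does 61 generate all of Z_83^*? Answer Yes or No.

No

φ(83) = 83 − 1 = 82 = 2 · 41.
It suffices to check that the order of 61 is not a proper divisor of 82: compute 61^(82/q) for q ∈ {2, 41}.
61^41 ≡ 1 (mod 83)  [q = 2: ≡ 1 ✗]
61^2 ≡ 69 (mod 83)  [q = 41: ≢ 1 ✓]
61^41 ≡ 1 shows ord(61) | 41, strictly less than φ(83); not a primitive root.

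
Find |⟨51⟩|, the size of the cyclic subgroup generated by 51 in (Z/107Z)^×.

106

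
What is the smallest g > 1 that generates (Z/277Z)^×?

5

φ(277) = 277 − 1 = 276 = 2^2 · 3 · 23.
g is a primitive root iff g^(276/q) ≢ 1 (mod 277) for each prime q ∈ {2, 3, 23}.
g = 2: 2^138 ≡ 276; 2^92 ≡ 1 — hits 1, so not a primitive root.
g = 3: 3^138 ≡ 1 — hits 1, so not a primitive root.
g = 4: 4^138 ≡ 1 — hits 1, so not a primitive root.
g = 5: 5^138 ≡ 276; 5^92 ≡ 116; 5^12 ≡ 27 — none is 1, so 5 is a primitive root.
Hence the least primitive root of 277 is 5.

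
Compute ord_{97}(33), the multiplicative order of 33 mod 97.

8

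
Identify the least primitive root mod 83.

2

φ(83) = 83 − 1 = 82 = 2 · 41.
Test candidates g = 2, 3, … against the prime factors q ∈ {2, 41} of φ(83): g is a generator iff g^(82/q) ≢ 1 for every such q.
g = 2: 2^41 ≡ 82; 2^2 ≡ 4 — none is 1, so 2 is a primitive root.
So 2 is the smallest generator of (Z/83Z)^×.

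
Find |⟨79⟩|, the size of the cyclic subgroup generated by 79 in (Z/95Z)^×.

18

Since 79 ∈ (Z/95Z)^×, its order divides φ(95) = φ(5·19) = (5−1)·(19−1) = 4·18 = 72 = 2^3 · 3^2.
Divisors of 72: 1, 2, 3, 4, 6, 8, 9, 12, 18, 24, 36, 72.
Test each divisor d:
79^1 ≡ 79 (mod 95)
79^2 ≡ 66 (mod 95)
79^3 ≡ 84 (mod 95)
79^4 ≡ 81 (mod 95)
79^6 ≡ 26 (mod 95)
79^8 ≡ 6 (mod 95)
79^9 ≡ 94 (mod 95)
79^12 ≡ 11 (mod 95)
79^18 ≡ 1 (mod 95) ✓
Hence ord(79) = 18.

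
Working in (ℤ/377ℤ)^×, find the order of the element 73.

28

Since 73 ∈ (Z/377Z)^×, its order divides φ(377) = φ(13·29) = (13−1)·(29−1) = 12·28 = 336 = 2^4 · 3 · 7.
Divisors of 336: 1, 2, 3, 4, 6, 7, 8, 12, 14, 16, 21, 24, 28, 42, 48, 56, 84, 112, 168, 336.
Check 73^d mod 377 for each divisor in increasing order:
73^1 ≡ 73 (mod 377)
73^2 ≡ 51 (mod 377)
73^3 ≡ 330 (mod 377)
73^4 ≡ 339 (mod 377)
73^6 ≡ 324 (mod 377)
73^7 ≡ 278 (mod 377)
73^8 ≡ 313 (mod 377)
73^12 ≡ 170 (mod 377)
73^14 ≡ 376 (mod 377)
73^16 ≡ 326 (mod 377)
73^21 ≡ 99 (mod 377)
73^24 ≡ 248 (mod 377)
73^28 ≡ 1 (mod 377) ✓
Therefore the multiplicative order of 73 modulo 377 is 28.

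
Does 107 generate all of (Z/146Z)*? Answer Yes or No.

φ(146) = φ(2)·φ(73) = 1·72 = 72 = 2^3 · 3^2.
Test 107^(72/q) mod 146 for each prime factor q of 72:
107^36 ≡ 145 (mod 146)  [q = 2: ≢ 1 ✓]
107^24 ≡ 137 (mod 146)  [q = 3: ≢ 1 ✓]
None equal 1, so ord_146(107) = 72: 107 is a primitive root.

Yes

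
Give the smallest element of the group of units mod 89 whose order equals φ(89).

φ(89) = 89 − 1 = 88 = 2^3 · 11.
g is a primitive root iff g^(88/q) ≢ 1 (mod 89) for each prime q ∈ {2, 11}.
g = 2: 2^44 ≡ 1 — hits 1, so not a primitive root.
g = 3: 3^44 ≡ 88; 3^8 ≡ 64 — none is 1, so 3 is a primitive root.
So 3 is the smallest generator of (Z/89Z)^×.

3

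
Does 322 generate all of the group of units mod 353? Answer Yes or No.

Yes

φ(353) = 353 − 1 = 352 = 2^5 · 11.
Test 322^(352/q) mod 353 for each prime factor q of 352:
322^176 ≡ 352 (mod 353)  [q = 2: ≢ 1 ✓]
322^32 ≡ 231 (mod 353)  [q = 11: ≢ 1 ✓]
Every test exponent gives a nontrivial residue, hence 322 generates the full group.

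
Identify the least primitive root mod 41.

φ(41) = 41 − 1 = 40 = 2^3 · 5.
Test candidates g = 2, 3, … against the prime factors q ∈ {2, 5} of φ(41): g is a generator iff g^(40/q) ≢ 1 for every such q.
g = 2: 2^20 ≡ 1 — hits 1, so not a primitive root.
g = 3: 3^20 ≡ 40; 3^8 ≡ 1 — hits 1, so not a primitive root.
g = 4: 4^20 ≡ 1 — hits 1, so not a primitive root.
g = 5: 5^20 ≡ 1 — hits 1, so not a primitive root.
g = 6: 6^20 ≡ 40; 6^8 ≡ 10 — none is 1, so 6 is a primitive root.
The smallest primitive root modulo 41 is 6.

6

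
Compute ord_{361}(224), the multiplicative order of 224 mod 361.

342

The order of 224 must divide φ(361) = φ(19^2) = 19·(19−1) = 342 = 2 · 3^2 · 19.
Divisors of 342: 1, 2, 3, 6, 9, 18, 19, 38, 57, 114, 171, 342.
Check 224^d mod 361 for each divisor in increasing order:
224^1 ≡ 224
224^2 ≡ 358
224^3 ≡ 50
224^6 ≡ 334
224^9 ≡ 94
224^18 ≡ 172
224^19 ≡ 262
224^38 ≡ 54
224^57 ≡ 69
224^114 ≡ 68
224^171 ≡ 360
224^342 ≡ 1
So ord_361(224) = 342.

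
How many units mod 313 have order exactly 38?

0

φ(313) = 313 − 1 = 312 = 2^3 · 3 · 13.
In a cyclic group of order 312, there are φ(d) elements of order d for each divisor d of 312, and zero for non-divisors.
Here 312 is not a multiple of 38, so there are no elements of order 38.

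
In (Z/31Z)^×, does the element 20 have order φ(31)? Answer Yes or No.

No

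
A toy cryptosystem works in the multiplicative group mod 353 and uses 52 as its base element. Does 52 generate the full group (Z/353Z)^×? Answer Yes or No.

Yes

φ(353) = 353 − 1 = 352 = 2^5 · 11.
It suffices to check that the order of 52 is not a proper divisor of 352: compute 52^(352/q) for q ∈ {2, 11}.
52^176 ≡ 352 (mod 353)  [q = 2: ≢ 1 ✓]
52^32 ≡ 231 (mod 353)  [q = 11: ≢ 1 ✓]
Every test exponent gives a nontrivial residue, hence 52 generates the full group.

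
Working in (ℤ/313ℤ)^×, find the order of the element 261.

The order of 261 must divide φ(313) = 313 − 1 = 312 = 2^3 · 3 · 13.
Divisors of 312: 1, 2, 3, 4, 6, 8, 12, 13, 24, 26, 39, 52, 78, 104, 156, 312.
Evaluate successive powers at the divisors of 312:
261^1 ≡ 261 (mod 313)
261^2 ≡ 200 (mod 313)
261^3 ≡ 242 (mod 313)
261^4 ≡ 249 (mod 313)
261^6 ≡ 33 (mod 313)
261^8 ≡ 27 (mod 313)
261^12 ≡ 150 (mod 313)
261^13 ≡ 25 (mod 313)
261^24 ≡ 277 (mod 313)
261^26 ≡ 312 (mod 313)
261^39 ≡ 288 (mod 313)
261^52 ≡ 1 (mod 313) ✓
The smallest such exponent is 52, so the order of 261 is 52.

52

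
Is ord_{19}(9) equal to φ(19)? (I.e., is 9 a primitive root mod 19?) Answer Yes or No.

No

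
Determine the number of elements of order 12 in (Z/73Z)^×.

4

φ(73) = 73 − 1 = 72 = 2^3 · 3^2.
Since (Z/73Z)^× is cyclic of order 72, the number of elements of order d is φ(d) when d | 72 and 0 otherwise.
12 = 2^2 · 3 divides 72, and φ(12) = 4.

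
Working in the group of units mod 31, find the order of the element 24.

30

ord(24) | φ(31) = 31 − 1 = 30 = 2 · 3 · 5.
Divisors of 30: 1, 2, 3, 5, 6, 10, 15, 30.
Test each divisor d:
24^1 ≡ 24 (mod 31)
24^2 ≡ 18 (mod 31)
24^3 ≡ 29 (mod 31)
24^5 ≡ 26 (mod 31)
24^6 ≡ 4 (mod 31)
24^10 ≡ 25 (mod 31)
24^15 ≡ 30 (mod 31)
24^30 ≡ 1 (mod 31) ✓
The smallest such exponent is 30, so the order of 24 is 30.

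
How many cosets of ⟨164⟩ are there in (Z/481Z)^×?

12

Since 164 ∈ (Z/481Z)^×, its order divides φ(481) = φ(13·37) = (13−1)·(37−1) = 12·36 = 432 = 2^4 · 3^3.
Divisors of 432: 1, 2, 3, 4, 6, 8, 9, 12, 16, 18, 24, 27, 36, 48, 54, 72, 108, 144, 216, 432.
Evaluate successive powers at the divisors of 432:
164^1 ≡ 164
164^2 ≡ 441
164^3 ≡ 174
164^4 ≡ 157
164^6 ≡ 454
164^8 ≡ 118
164^9 ≡ 112
164^12 ≡ 248
164^16 ≡ 456
164^18 ≡ 38
164^24 ≡ 417
164^27 ≡ 408
164^36 ≡ 1
The order of 164 is 36, so the subgroup it generates has 36 elements.
Index = |(Z/481Z)^×| / |⟨164⟩| = 432 / 36 = 12.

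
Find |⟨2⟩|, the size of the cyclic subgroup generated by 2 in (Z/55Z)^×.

20

Since 2 ∈ (Z/55Z)^×, its order divides φ(55) = φ(5·11) = (5−1)·(11−1) = 4·10 = 40 = 2^3 · 5.
Divisors of 40: 1, 2, 4, 5, 8, 10, 20, 40.
Evaluate successive powers at the divisors of 40:
2^1 ≡ 2 (mod 55)
2^2 ≡ 4 (mod 55)
2^4 ≡ 16 (mod 55)
2^5 ≡ 32 (mod 55)
2^8 ≡ 36 (mod 55)
2^10 ≡ 34 (mod 55)
2^20 ≡ 1 (mod 55) ✓
So ord_55(2) = 20.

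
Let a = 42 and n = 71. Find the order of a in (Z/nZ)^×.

70

By Lagrange's theorem, ord_71(42) divides φ(71) = 71 − 1 = 70 = 2 · 5 · 7.
Divisors of 70: 1, 2, 5, 7, 10, 14, 35, 70.
Test each divisor d:
42^1 ≡ 42 (mod 71)
42^2 ≡ 60 (mod 71)
42^5 ≡ 41 (mod 71)
42^7 ≡ 46 (mod 71)
42^10 ≡ 48 (mod 71)
42^14 ≡ 57 (mod 71)
42^35 ≡ 70 (mod 71)
42^70 ≡ 1 (mod 71) ✓
Therefore the multiplicative order of 42 modulo 71 is 70.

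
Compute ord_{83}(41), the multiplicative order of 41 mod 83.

41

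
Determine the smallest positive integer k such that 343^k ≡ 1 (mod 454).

113

The order of 343 must divide φ(454) = φ(2)·φ(227) = 1·226 = 226 = 2 · 113.
Divisors of 226: 1, 2, 113, 226.
Evaluate successive powers at the divisors of 226:
343^1 ≡ 343 (mod 454)
343^2 ≡ 63 (mod 454)
343^113 ≡ 1 (mod 454) ✓
The smallest such exponent is 113, so the order of 343 is 113.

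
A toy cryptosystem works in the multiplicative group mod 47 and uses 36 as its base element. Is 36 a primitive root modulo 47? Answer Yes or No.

No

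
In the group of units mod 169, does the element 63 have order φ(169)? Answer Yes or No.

φ(169) = φ(13^2) = 13·(13−1) = 156 = 2^2 · 3 · 13.
It suffices to check that the order of 63 is not a proper divisor of 156: compute 63^(156/q) for q ∈ {2, 3, 13}.
63^78 ≡ 168 (mod 169)  [q = 2: ≢ 1 ✓]
63^52 ≡ 146 (mod 169)  [q = 3: ≢ 1 ✓]
63^12 ≡ 157 (mod 169)  [q = 13: ≢ 1 ✓]
Every test exponent gives a nontrivial residue, hence 63 generates the full group.

Yes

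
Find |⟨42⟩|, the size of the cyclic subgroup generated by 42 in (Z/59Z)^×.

58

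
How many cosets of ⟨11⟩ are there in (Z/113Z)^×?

Since 11 ∈ (Z/113Z)^×, its order divides φ(113) = 113 − 1 = 112 = 2^4 · 7.
Divisors of 112: 1, 2, 4, 7, 8, 14, 16, 28, 56, 112.
Test each divisor d:
11^1 ≡ 11
11^2 ≡ 8
11^4 ≡ 64
11^7 ≡ 95
11^8 ≡ 28
11^14 ≡ 98
11^16 ≡ 106
11^28 ≡ 112
11^56 ≡ 1
Thus |⟨11⟩| = ord(11) = 56.
[(Z/113Z)^× : ⟨11⟩] = 112/56 = 2.

2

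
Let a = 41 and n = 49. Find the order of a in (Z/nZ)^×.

By Lagrange's theorem, ord_49(41) divides φ(49) = φ(7^2) = 7·(7−1) = 42 = 2 · 3 · 7.
Divisors of 42: 1, 2, 3, 6, 7, 14, 21, 42.
Check 41^d mod 49 for each divisor in increasing order:
41^1 ≡ 41
41^2 ≡ 15
41^3 ≡ 27
41^6 ≡ 43
41^7 ≡ 48
41^14 ≡ 1
Hence ord(41) = 14.

14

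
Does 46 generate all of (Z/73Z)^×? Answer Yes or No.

φ(73) = 73 − 1 = 72 = 2^3 · 3^2.
An element g generates (Z/73Z)^× iff g^(72/q) ≢ 1 (mod 73) for each prime q ∈ {2, 3}.
46^36 ≡ 1 (mod 73)  [q = 2: ≡ 1 ✗]
46^24 ≡ 1 (mod 73)  [q = 3: ≡ 1 ✗]
Since 46^36 ≡ 1, the order of 46 divides 36 < 72, so 46 is not a primitive root.

No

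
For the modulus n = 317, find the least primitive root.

2

φ(317) = 317 − 1 = 316 = 2^2 · 79.
g is a primitive root iff g^(316/q) ≢ 1 (mod 317) for each prime q ∈ {2, 79}.
g = 2: 2^158 ≡ 316; 2^4 ≡ 16 — none is 1, so 2 is a primitive root.
Hence the least primitive root of 317 is 2.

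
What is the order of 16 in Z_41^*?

ord(16) | φ(41) = 41 − 1 = 40 = 2^3 · 5.
Divisors of 40: 1, 2, 4, 5, 8, 10, 20, 40.
Evaluate successive powers at the divisors of 40:
16^1 ≡ 16
16^2 ≡ 10
16^4 ≡ 18
16^5 ≡ 1
Hence ord(16) = 5.

5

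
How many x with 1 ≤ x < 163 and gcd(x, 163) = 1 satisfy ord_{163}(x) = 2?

1

φ(163) = 163 − 1 = 162 = 2 · 3^4.
In a cyclic group of order 162, there are φ(d) elements of order d for each divisor d of 162, and zero for non-divisors.
2 | 162, and φ(2) = 2 − 1 = 1.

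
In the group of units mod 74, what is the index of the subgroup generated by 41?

2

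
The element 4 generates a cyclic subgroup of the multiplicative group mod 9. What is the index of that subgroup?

2

Since 4 ∈ (Z/9Z)^×, its order divides φ(9) = φ(3^2) = 3·(3−1) = 6 = 2 · 3.
Divisors of 6: 1, 2, 3, 6.
Evaluate successive powers at the divisors of 6:
4^1 ≡ 4 (mod 9)
4^2 ≡ 7 (mod 9)
4^3 ≡ 1 (mod 9) ✓
The order of 4 is 3, so the subgroup it generates has 3 elements.
Index = |(Z/9Z)^×| / |⟨4⟩| = 6 / 3 = 2.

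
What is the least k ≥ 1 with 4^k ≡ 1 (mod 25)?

10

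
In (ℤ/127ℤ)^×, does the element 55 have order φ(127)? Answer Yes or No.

φ(127) = 127 − 1 = 126 = 2 · 3^2 · 7.
55 is a primitive root mod 127 iff 55^(φ(127)/q) ≢ 1 for every prime q | φ(127), i.e. q ∈ {2, 3, 7}.
55^63 ≡ 126 (mod 127)  [q = 2: ≢ 1 ✓]
55^42 ≡ 19 (mod 127)  [q = 3: ≢ 1 ✓]
55^18 ≡ 4 (mod 127)  [q = 7: ≢ 1 ✓]
All checks pass, so 55 has order 126 and is a primitive root modulo 127.

Yes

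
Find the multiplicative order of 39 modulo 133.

The order of 39 must divide φ(133) = φ(7·19) = (7−1)·(19−1) = 6·18 = 108 = 2^2 · 3^3.
Divisors of 108: 1, 2, 3, 4, 6, 9, 12, 18, 27, 36, 54, 108.
Test each divisor d:
39^1 ≡ 39 (mod 133)
39^2 ≡ 58 (mod 133)
39^3 ≡ 1 (mod 133) ✓
So ord_133(39) = 3.

3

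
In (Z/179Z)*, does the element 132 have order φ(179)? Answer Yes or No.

Yes

φ(179) = 179 − 1 = 178 = 2 · 89.
132 is a primitive root mod 179 iff 132^(φ(179)/q) ≢ 1 for every prime q | φ(179), i.e. q ∈ {2, 89}.
132^89 ≡ 178 (mod 179)  [q = 2: ≢ 1 ✓]
132^2 ≡ 61 (mod 179)  [q = 89: ≢ 1 ✓]
Every test exponent gives a nontrivial residue, hence 132 generates the full group.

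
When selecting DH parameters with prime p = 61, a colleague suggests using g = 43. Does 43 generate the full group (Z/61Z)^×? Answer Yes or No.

φ(61) = 61 − 1 = 60 = 2^2 · 3 · 5.
It suffices to check that the order of 43 is not a proper divisor of 60: compute 43^(60/q) for q ∈ {2, 3, 5}.
43^30 ≡ 60 (mod 61)  [q = 2: ≢ 1 ✓]
43^20 ≡ 47 (mod 61)  [q = 3: ≢ 1 ✓]
43^12 ≡ 58 (mod 61)  [q = 5: ≢ 1 ✓]
None equal 1, so ord_61(43) = 60: 43 is a primitive root.

Yes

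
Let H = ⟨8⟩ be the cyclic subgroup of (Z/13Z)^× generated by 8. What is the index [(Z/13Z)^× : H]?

3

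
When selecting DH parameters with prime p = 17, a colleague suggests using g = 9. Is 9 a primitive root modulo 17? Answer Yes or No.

No

φ(17) = 17 − 1 = 16 = 2^4.
9 is a primitive root mod 17 iff 9^(φ(17)/q) ≢ 1 for every prime q | φ(17), i.e. q ∈ {2}.
9^8 ≡ 1 (mod 17)  [q = 2: ≡ 1 ✗]
Since 9^8 ≡ 1, the order of 9 divides 8 < 16, so 9 is not a primitive root.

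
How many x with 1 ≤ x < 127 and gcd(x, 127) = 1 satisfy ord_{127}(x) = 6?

2

φ(127) = 127 − 1 = 126 = 2 · 3^2 · 7.
(Z/127Z)^× is cyclic (|G| = 126); a cyclic group of order m has exactly φ(d) elements of each order d | m, and none otherwise.
6 = 2 · 3 divides 126, and φ(6) = 2.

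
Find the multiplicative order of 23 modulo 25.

The order of 23 must divide φ(25) = φ(5^2) = 5·(5−1) = 20 = 2^2 · 5.
Divisors of 20: 1, 2, 4, 5, 10, 20.
Compute 23^d (mod 25) for the divisors d until we hit 1:
23^1 ≡ 23
23^2 ≡ 4
23^4 ≡ 16
23^5 ≡ 18
23^10 ≡ 24
23^20 ≡ 1
So ord_25(23) = 20.

20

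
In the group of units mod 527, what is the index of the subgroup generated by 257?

The order of 257 must divide φ(527) = φ(17·31) = (17−1)·(31−1) = 16·30 = 480 = 2^5 · 3 · 5.
Divisors of 480: 1, 2, 3, 4, 5, 6, 8, 10, 12, 15, 16, 20, 24, 30, 32, 40, 48, 60, 80, 96, 120, 160, 240, 480.
Compute 257^d (mod 527) for the divisors d until we hit 1:
257^1 ≡ 257 (mod 527)
257^2 ≡ 174 (mod 527)
257^3 ≡ 450 (mod 527)
257^4 ≡ 237 (mod 527)
257^5 ≡ 304 (mod 527)
257^6 ≡ 132 (mod 527)
257^8 ≡ 307 (mod 527)
257^10 ≡ 191 (mod 527)
257^12 ≡ 33 (mod 527)
257^15 ≡ 94 (mod 527)
257^16 ≡ 443 (mod 527)
257^20 ≡ 118 (mod 527)
257^24 ≡ 35 (mod 527)
257^30 ≡ 404 (mod 527)
257^32 ≡ 205 (mod 527)
257^40 ≡ 222 (mod 527)
257^48 ≡ 171 (mod 527)
257^60 ≡ 373 (mod 527)
257^80 ≡ 273 (mod 527)
257^96 ≡ 256 (mod 527)
257^120 ≡ 1 (mod 527) ✓
Thus |⟨257⟩| = ord(257) = 120.
[(Z/527Z)^× : ⟨257⟩] = 480/120 = 4.

4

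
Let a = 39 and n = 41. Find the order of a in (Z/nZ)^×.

Since 39 ∈ (Z/41Z)^×, its order divides φ(41) = 41 − 1 = 40 = 2^3 · 5.
Divisors of 40: 1, 2, 4, 5, 8, 10, 20, 40.
Evaluate successive powers at the divisors of 40:
39^1 ≡ 39
39^2 ≡ 4
39^4 ≡ 16
39^5 ≡ 9
39^8 ≡ 10
39^10 ≡ 40
39^20 ≡ 1
So ord_41(39) = 20.

20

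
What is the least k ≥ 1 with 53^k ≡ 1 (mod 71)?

70

The order of 53 must divide φ(71) = 71 − 1 = 70 = 2 · 5 · 7.
Divisors of 70: 1, 2, 5, 7, 10, 14, 35, 70.
Evaluate successive powers at the divisors of 70:
53^1 ≡ 53 (mod 71)
53^2 ≡ 40 (mod 71)
53^5 ≡ 26 (mod 71)
53^7 ≡ 46 (mod 71)
53^10 ≡ 37 (mod 71)
53^14 ≡ 57 (mod 71)
53^35 ≡ 70 (mod 71)
53^70 ≡ 1 (mod 71) ✓
The smallest such exponent is 70, so the order of 53 is 70.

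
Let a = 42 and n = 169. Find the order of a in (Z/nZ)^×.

39

ord(42) | φ(169) = φ(13^2) = 13·(13−1) = 156 = 2^2 · 3 · 13.
Divisors of 156: 1, 2, 3, 4, 6, 12, 13, 26, 39, 52, 78, 156.
Compute 42^d (mod 169) for the divisors d until we hit 1:
42^1 ≡ 42 (mod 169)
42^2 ≡ 74 (mod 169)
42^3 ≡ 66 (mod 169)
42^4 ≡ 68 (mod 169)
42^6 ≡ 131 (mod 169)
42^12 ≡ 92 (mod 169)
42^13 ≡ 146 (mod 169)
42^26 ≡ 22 (mod 169)
42^39 ≡ 1 (mod 169) ✓
Hence ord(42) = 39.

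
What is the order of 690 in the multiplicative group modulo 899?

ord(690) | φ(899) = φ(29·31) = (29−1)·(31−1) = 28·30 = 840 = 2^3 · 3 · 5 · 7.
Divisors of 840: 1, 2, 3, 4, 5, 6, 7, 8, 10, 12, 14, 15, 20, 21, 24, 28, 30, 35, 40, 42, 56, 60, 70, 84, 105, 120, 140, 168, 210, 280, 420, 840.
Compute 690^d (mod 899) for the divisors d until we hit 1:
690^1 ≡ 690 (mod 899)
690^2 ≡ 529 (mod 899)
690^3 ≡ 16 (mod 899)
690^4 ≡ 252 (mod 899)
690^5 ≡ 373 (mod 899)
690^6 ≡ 256 (mod 899)
690^7 ≡ 436 (mod 899)
690^8 ≡ 574 (mod 899)
690^10 ≡ 683 (mod 899)
690^12 ≡ 808 (mod 899)
690^14 ≡ 407 (mod 899)
690^15 ≡ 342 (mod 899)
690^20 ≡ 807 (mod 899)
690^21 ≡ 349 (mod 899)
690^24 ≡ 190 (mod 899)
690^28 ≡ 233 (mod 899)
690^30 ≡ 94 (mod 899)
690^35 ≡ 1 (mod 899) ✓
Hence ord(690) = 35.

35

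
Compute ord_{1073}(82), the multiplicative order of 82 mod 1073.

Since 82 ∈ (Z/1073Z)^×, its order divides φ(1073) = φ(29·37) = (29−1)·(37−1) = 28·36 = 1008 = 2^4 · 3^2 · 7.
Divisors of 1008: 1, 2, 3, 4, 6, 7, 8, 9, 12, 14, 16, 18, 21, 24, 28, 36, 42, 48, 56, 63, 72, 84, 112, 126, 144, 168, 252, 336, 504, 1008.
Test each divisor d:
82^1 ≡ 82 (mod 1073)
82^2 ≡ 286 (mod 1073)
82^3 ≡ 919 (mod 1073)
82^4 ≡ 248 (mod 1073)
82^6 ≡ 110 (mod 1073)
82^7 ≡ 436 (mod 1073)
82^8 ≡ 343 (mod 1073)
82^9 ≡ 228 (mod 1073)
82^12 ≡ 297 (mod 1073)
82^14 ≡ 175 (mod 1073)
82^16 ≡ 692 (mod 1073)
82^18 ≡ 480 (mod 1073)
82^21 ≡ 117 (mod 1073)
82^24 ≡ 223 (mod 1073)
82^28 ≡ 581 (mod 1073)
82^36 ≡ 778 (mod 1073)
82^42 ≡ 813 (mod 1073)
82^48 ≡ 371 (mod 1073)
82^56 ≡ 639 (mod 1073)
82^63 ≡ 697 (mod 1073)
82^72 ≡ 112 (mod 1073)
82^84 ≡ 1 (mod 1073) ✓
The smallest such exponent is 84, so the order of 82 is 84.

84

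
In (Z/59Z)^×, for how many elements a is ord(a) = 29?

28

φ(59) = 59 − 1 = 58 = 2 · 29.
(Z/59Z)^× is cyclic (|G| = 58); a cyclic group of order m has exactly φ(d) elements of each order d | m, and none otherwise.
29 | 58, and φ(29) = 29 − 1 = 28.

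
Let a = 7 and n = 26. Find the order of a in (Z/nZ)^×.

Since 7 ∈ (Z/26Z)^×, its order divides φ(26) = φ(2)·φ(13) = 1·12 = 12 = 2^2 · 3.
Divisors of 12: 1, 2, 3, 4, 6, 12.
Test each divisor d:
7^1 ≡ 7
7^2 ≡ 23
7^3 ≡ 5
7^4 ≡ 9
7^6 ≡ 25
7^12 ≡ 1
So ord_26(7) = 12.

12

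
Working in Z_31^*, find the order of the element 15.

ord(15) | φ(31) = 31 − 1 = 30 = 2 · 3 · 5.
Divisors of 30: 1, 2, 3, 5, 6, 10, 15, 30.
Evaluate successive powers at the divisors of 30:
15^1 ≡ 15 (mod 31)
15^2 ≡ 8 (mod 31)
15^3 ≡ 27 (mod 31)
15^5 ≡ 30 (mod 31)
15^6 ≡ 16 (mod 31)
15^10 ≡ 1 (mod 31) ✓
The smallest such exponent is 10, so the order of 15 is 10.

10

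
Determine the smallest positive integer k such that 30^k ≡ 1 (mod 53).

The order of 30 must divide φ(53) = 53 − 1 = 52 = 2^2 · 13.
Divisors of 52: 1, 2, 4, 13, 26, 52.
Check 30^d mod 53 for each divisor in increasing order:
30^1 ≡ 30
30^2 ≡ 52
30^4 ≡ 1
So ord_53(30) = 4.

4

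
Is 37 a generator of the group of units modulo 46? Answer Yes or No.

Yes

φ(46) = φ(2)·φ(23) = 1·22 = 22 = 2 · 11.
It suffices to check that the order of 37 is not a proper divisor of 22: compute 37^(22/q) for q ∈ {2, 11}.
37^11 ≡ 45 (mod 46)  [q = 2: ≢ 1 ✓]
37^2 ≡ 35 (mod 46)  [q = 11: ≢ 1 ✓]
Every test exponent gives a nontrivial residue, hence 37 generates the full group.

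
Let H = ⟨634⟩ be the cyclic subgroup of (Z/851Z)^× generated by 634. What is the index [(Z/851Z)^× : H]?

2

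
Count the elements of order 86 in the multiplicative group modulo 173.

42

φ(173) = 173 − 1 = 172 = 2^2 · 43.
In a cyclic group of order 172, there are φ(d) elements of order d for each divisor d of 172, and zero for non-divisors.
86 = 2 · 43 divides 172, and φ(86) = 42.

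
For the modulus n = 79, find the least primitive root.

3

φ(79) = 79 − 1 = 78 = 2 · 3 · 13.
g is a primitive root iff g^(78/q) ≢ 1 (mod 79) for each prime q ∈ {2, 3, 13}.
g = 2: 2^39 ≡ 1 — hits 1, so not a primitive root.
g = 3: 3^39 ≡ 78; 3^26 ≡ 23; 3^6 ≡ 18 — none is 1, so 3 is a primitive root.
Hence the least primitive root of 79 is 3.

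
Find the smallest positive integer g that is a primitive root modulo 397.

5

φ(397) = 397 − 1 = 396 = 2^2 · 3^2 · 11.
g is a primitive root iff g^(396/q) ≢ 1 (mod 397) for each prime q ∈ {2, 3, 11}.
g = 2: 2^198 ≡ 396; 2^132 ≡ 1 — hits 1, so not a primitive root.
g = 3: 3^198 ≡ 1 — hits 1, so not a primitive root.
g = 4: 4^198 ≡ 1 — hits 1, so not a primitive root.
g = 5: 5^198 ≡ 396; 5^132 ≡ 362; 5^36 ≡ 290 — none is 1, so 5 is a primitive root.
The smallest primitive root modulo 397 is 5.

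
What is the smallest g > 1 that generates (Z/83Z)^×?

2

φ(83) = 83 − 1 = 82 = 2 · 41.
Test candidates g = 2, 3, … against the prime factors q ∈ {2, 41} of φ(83): g is a generator iff g^(82/q) ≢ 1 for every such q.
g = 2: 2^41 ≡ 82; 2^2 ≡ 4 — none is 1, so 2 is a primitive root.
So 2 is the smallest generator of (Z/83Z)^×.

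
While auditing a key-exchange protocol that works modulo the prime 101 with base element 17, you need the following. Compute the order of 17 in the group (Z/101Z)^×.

By Lagrange's theorem, ord_101(17) divides φ(101) = 101 − 1 = 100 = 2^2 · 5^2.
Divisors of 100: 1, 2, 4, 5, 10, 20, 25, 50, 100.
Evaluate successive powers at the divisors of 100:
17^1 ≡ 17
17^2 ≡ 87
17^4 ≡ 95
17^5 ≡ 100
17^10 ≡ 1
The smallest such exponent is 10, so the order of 17 is 10.

10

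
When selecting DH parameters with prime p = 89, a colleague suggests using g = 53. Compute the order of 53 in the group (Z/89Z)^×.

ord(53) | φ(89) = 89 − 1 = 88 = 2^3 · 11.
Divisors of 88: 1, 2, 4, 8, 11, 22, 44, 88.
Check 53^d mod 89 for each divisor in increasing order:
53^1 ≡ 53 (mod 89)
53^2 ≡ 50 (mod 89)
53^4 ≡ 8 (mod 89)
53^8 ≡ 64 (mod 89)
53^11 ≡ 55 (mod 89)
53^22 ≡ 88 (mod 89)
53^44 ≡ 1 (mod 89) ✓
So ord_89(53) = 44.

44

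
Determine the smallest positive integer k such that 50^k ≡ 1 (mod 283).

282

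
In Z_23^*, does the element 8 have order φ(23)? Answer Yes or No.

φ(23) = 23 − 1 = 22 = 2 · 11.
8 is a primitive root mod 23 iff 8^(φ(23)/q) ≢ 1 for every prime q | φ(23), i.e. q ∈ {2, 11}.
8^11 ≡ 1 (mod 23)  [q = 2: ≡ 1 ✗]
8^2 ≡ 18 (mod 23)  [q = 11: ≢ 1 ✓]
Since 8^11 ≡ 1, the order of 8 divides 11 < 22, so 8 is not a primitive root.

No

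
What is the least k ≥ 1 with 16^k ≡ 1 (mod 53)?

13

By Lagrange's theorem, ord_53(16) divides φ(53) = 53 − 1 = 52 = 2^2 · 13.
Divisors of 52: 1, 2, 4, 13, 26, 52.
Check 16^d mod 53 for each divisor in increasing order:
16^1 ≡ 16 (mod 53)
16^2 ≡ 44 (mod 53)
16^4 ≡ 28 (mod 53)
16^13 ≡ 1 (mod 53) ✓
So ord_53(16) = 13.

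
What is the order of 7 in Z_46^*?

22

Since 7 ∈ (Z/46Z)^×, its order divides φ(46) = φ(2)·φ(23) = 1·22 = 22 = 2 · 11.
Divisors of 22: 1, 2, 11, 22.
Test each divisor d:
7^1 ≡ 7
7^2 ≡ 3
7^11 ≡ 45
7^22 ≡ 1
The smallest such exponent is 22, so the order of 7 is 22.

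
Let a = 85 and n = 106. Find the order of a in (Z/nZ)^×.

52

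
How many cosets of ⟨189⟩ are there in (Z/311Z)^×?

2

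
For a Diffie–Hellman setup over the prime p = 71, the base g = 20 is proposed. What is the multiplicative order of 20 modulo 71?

7

By Lagrange's theorem, ord_71(20) divides φ(71) = 71 − 1 = 70 = 2 · 5 · 7.
Divisors of 70: 1, 2, 5, 7, 10, 14, 35, 70.
Evaluate successive powers at the divisors of 70:
20^1 ≡ 20 (mod 71)
20^2 ≡ 45 (mod 71)
20^5 ≡ 30 (mod 71)
20^7 ≡ 1 (mod 71) ✓
Therefore the multiplicative order of 20 modulo 71 is 7.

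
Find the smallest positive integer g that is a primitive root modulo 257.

φ(257) = 257 − 1 = 256 = 2^8.
Test candidates g = 2, 3, … against the prime factors q ∈ {2} of φ(257): g is a generator iff g^(256/q) ≢ 1 for every such q.
g = 2: 2^128 ≡ 1 — hits 1, so not a primitive root.
g = 3: 3^128 ≡ 256 — none is 1, so 3 is a primitive root.
Hence the least primitive root of 257 is 3.

3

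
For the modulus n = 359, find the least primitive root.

7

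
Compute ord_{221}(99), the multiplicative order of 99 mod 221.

Since 99 ∈ (Z/221Z)^×, its order divides φ(221) = φ(13·17) = (13−1)·(17−1) = 12·16 = 192 = 2^6 · 3.
Divisors of 192: 1, 2, 3, 4, 6, 8, 12, 16, 24, 32, 48, 64, 96, 192.
Evaluate successive powers at the divisors of 192:
99^1 ≡ 99 (mod 221)
99^2 ≡ 77 (mod 221)
99^3 ≡ 109 (mod 221)
99^4 ≡ 183 (mod 221)
99^6 ≡ 168 (mod 221)
99^8 ≡ 118 (mod 221)
99^12 ≡ 157 (mod 221)
99^16 ≡ 1 (mod 221) ✓
So ord_221(99) = 16.

16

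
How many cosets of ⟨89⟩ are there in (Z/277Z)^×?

2

ord(89) | φ(277) = 277 − 1 = 276 = 2^2 · 3 · 23.
Divisors of 276: 1, 2, 3, 4, 6, 12, 23, 46, 69, 92, 138, 276.
Evaluate successive powers at the divisors of 276:
89^1 ≡ 89 (mod 277)
89^2 ≡ 165 (mod 277)
89^3 ≡ 4 (mod 277)
89^4 ≡ 79 (mod 277)
89^6 ≡ 16 (mod 277)
89^12 ≡ 256 (mod 277)
89^23 ≡ 117 (mod 277)
89^46 ≡ 116 (mod 277)
89^69 ≡ 276 (mod 277)
89^92 ≡ 160 (mod 277)
89^138 ≡ 1 (mod 277) ✓
So ord_277(89) = 138, hence |⟨89⟩| = 138.
Index = |(Z/277Z)^×| / |⟨89⟩| = 276 / 138 = 2.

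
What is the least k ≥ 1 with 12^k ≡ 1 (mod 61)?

By Lagrange's theorem, ord_61(12) divides φ(61) = 61 − 1 = 60 = 2^2 · 3 · 5.
Divisors of 60: 1, 2, 3, 4, 5, 6, 10, 12, 15, 20, 30, 60.
Evaluate successive powers at the divisors of 60:
12^1 ≡ 12 (mod 61)
12^2 ≡ 22 (mod 61)
12^3 ≡ 20 (mod 61)
12^4 ≡ 57 (mod 61)
12^5 ≡ 13 (mod 61)
12^6 ≡ 34 (mod 61)
12^10 ≡ 47 (mod 61)
12^12 ≡ 58 (mod 61)
12^15 ≡ 1 (mod 61) ✓
Therefore the multiplicative order of 12 modulo 61 is 15.

15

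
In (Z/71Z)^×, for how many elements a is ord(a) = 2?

1

φ(71) = 71 − 1 = 70 = 2 · 5 · 7.
In a cyclic group of order 70, there are φ(d) elements of order d for each divisor d of 70, and zero for non-divisors.
2 | 70, and φ(2) = 2 − 1 = 1.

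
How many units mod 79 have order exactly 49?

0

φ(79) = 79 − 1 = 78 = 2 · 3 · 13.
Since (Z/79Z)^× is cyclic of order 78, the number of elements of order d is φ(d) when d | 78 and 0 otherwise.
Here 78 is not a multiple of 49, so there are no elements of order 49.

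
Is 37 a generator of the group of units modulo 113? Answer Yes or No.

Yes

φ(113) = 113 − 1 = 112 = 2^4 · 7.
An element g generates (Z/113Z)^× iff g^(112/q) ≢ 1 (mod 113) for each prime q ∈ {2, 7}.
37^56 ≡ 112 (mod 113)  [q = 2: ≢ 1 ✓]
37^16 ≡ 106 (mod 113)  [q = 7: ≢ 1 ✓]
All checks pass, so 37 has order 112 and is a primitive root modulo 113.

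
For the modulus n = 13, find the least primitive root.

2

φ(13) = 13 − 1 = 12 = 2^2 · 3.
Test candidates g = 2, 3, … against the prime factors q ∈ {2, 3} of φ(13): g is a generator iff g^(12/q) ≢ 1 for every such q.
g = 2: 2^6 ≡ 12; 2^4 ≡ 3 — none is 1, so 2 is a primitive root.
Hence the least primitive root of 13 is 2.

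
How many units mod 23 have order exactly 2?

φ(23) = 23 − 1 = 22 = 2 · 11.
(Z/23Z)^× is cyclic (|G| = 22); a cyclic group of order m has exactly φ(d) elements of each order d | m, and none otherwise.
2 | 22, and φ(2) = 2 − 1 = 1.

1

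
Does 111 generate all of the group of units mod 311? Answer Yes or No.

φ(311) = 311 − 1 = 310 = 2 · 5 · 31.
Test 111^(310/q) mod 311 for each prime factor q of 310:
111^155 ≡ 310 (mod 311)  [q = 2: ≢ 1 ✓]
111^62 ≡ 6 (mod 311)  [q = 5: ≢ 1 ✓]
111^10 ≡ 20 (mod 311)  [q = 31: ≢ 1 ✓]
All checks pass, so 111 has order 310 and is a primitive root modulo 311.

Yes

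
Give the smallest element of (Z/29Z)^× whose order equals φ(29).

φ(29) = 29 − 1 = 28 = 2^2 · 7.
g is a primitive root iff g^(28/q) ≢ 1 (mod 29) for each prime q ∈ {2, 7}.
g = 2: 2^14 ≡ 28; 2^4 ≡ 16 — none is 1, so 2 is a primitive root.
The smallest primitive root modulo 29 is 2.

2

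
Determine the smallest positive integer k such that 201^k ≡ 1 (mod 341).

10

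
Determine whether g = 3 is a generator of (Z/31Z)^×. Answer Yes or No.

φ(31) = 31 − 1 = 30 = 2 · 3 · 5.
Test 3^(30/q) mod 31 for each prime factor q of 30:
3^15 ≡ 30 (mod 31)  [q = 2: ≢ 1 ✓]
3^10 ≡ 25 (mod 31)  [q = 3: ≢ 1 ✓]
3^6 ≡ 16 (mod 31)  [q = 5: ≢ 1 ✓]
All checks pass, so 3 has order 30 and is a primitive root modulo 31.

Yes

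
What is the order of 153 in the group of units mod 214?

106

Since 153 ∈ (Z/214Z)^×, its order divides φ(214) = φ(2)·φ(107) = 1·106 = 106 = 2 · 53.
Divisors of 106: 1, 2, 53, 106.
Compute 153^d (mod 214) for the divisors d until we hit 1:
153^1 ≡ 153 (mod 214)
153^2 ≡ 83 (mod 214)
153^53 ≡ 213 (mod 214)
153^106 ≡ 1 (mod 214) ✓
Therefore the multiplicative order of 153 modulo 214 is 106.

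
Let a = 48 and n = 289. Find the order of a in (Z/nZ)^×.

272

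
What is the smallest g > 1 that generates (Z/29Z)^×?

φ(29) = 29 − 1 = 28 = 2^2 · 7.
Test candidates g = 2, 3, … against the prime factors q ∈ {2, 7} of φ(29): g is a generator iff g^(28/q) ≢ 1 for every such q.
g = 2: 2^14 ≡ 28; 2^4 ≡ 16 — none is 1, so 2 is a primitive root.
Hence the least primitive root of 29 is 2.

2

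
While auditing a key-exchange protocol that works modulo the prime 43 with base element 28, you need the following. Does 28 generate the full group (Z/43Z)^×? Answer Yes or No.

φ(43) = 43 − 1 = 42 = 2 · 3 · 7.
28 is a primitive root mod 43 iff 28^(φ(43)/q) ≢ 1 for every prime q | φ(43), i.e. q ∈ {2, 3, 7}.
28^21 ≡ 42 (mod 43)  [q = 2: ≢ 1 ✓]
28^14 ≡ 6 (mod 43)  [q = 3: ≢ 1 ✓]
28^6 ≡ 11 (mod 43)  [q = 7: ≢ 1 ✓]
All checks pass, so 28 has order 42 and is a primitive root modulo 43.

Yes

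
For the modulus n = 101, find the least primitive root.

φ(101) = 101 − 1 = 100 = 2^2 · 5^2.
Test candidates g = 2, 3, … against the prime factors q ∈ {2, 5} of φ(101): g is a generator iff g^(100/q) ≢ 1 for every such q.
g = 2: 2^50 ≡ 100; 2^20 ≡ 95 — none is 1, so 2 is a primitive root.
The smallest primitive root modulo 101 is 2.

2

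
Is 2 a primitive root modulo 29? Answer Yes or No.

Yes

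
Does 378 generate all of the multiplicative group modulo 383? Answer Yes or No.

No

φ(383) = 383 − 1 = 382 = 2 · 191.
378 is a primitive root mod 383 iff 378^(φ(383)/q) ≢ 1 for every prime q | φ(383), i.e. q ∈ {2, 191}.
378^191 ≡ 1 (mod 383)  [q = 2: ≡ 1 ✗]
378^2 ≡ 25 (mod 383)  [q = 191: ≢ 1 ✓]
Since 378^191 ≡ 1, the order of 378 divides 191 < 382, so 378 is not a primitive root.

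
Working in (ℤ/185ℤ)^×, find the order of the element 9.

The order of 9 must divide φ(185) = φ(5·37) = (5−1)·(37−1) = 4·36 = 144 = 2^4 · 3^2.
Divisors of 144: 1, 2, 3, 4, 6, 8, 9, 12, 16, 18, 24, 36, 48, 72, 144.
Compute 9^d (mod 185) for the divisors d until we hit 1:
9^1 ≡ 9 (mod 185)
9^2 ≡ 81 (mod 185)
9^3 ≡ 174 (mod 185)
9^4 ≡ 86 (mod 185)
9^6 ≡ 121 (mod 185)
9^8 ≡ 181 (mod 185)
9^9 ≡ 149 (mod 185)
9^12 ≡ 26 (mod 185)
9^16 ≡ 16 (mod 185)
9^18 ≡ 1 (mod 185) ✓
Therefore the multiplicative order of 9 modulo 185 is 18.

18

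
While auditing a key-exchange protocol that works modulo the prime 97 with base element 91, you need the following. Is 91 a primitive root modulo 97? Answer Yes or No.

No

φ(97) = 97 − 1 = 96 = 2^5 · 3.
An element g generates (Z/97Z)^× iff g^(96/q) ≢ 1 (mod 97) for each prime q ∈ {2, 3}.
91^48 ≡ 1 (mod 97)  [q = 2: ≡ 1 ✗]
91^32 ≡ 61 (mod 97)  [q = 3: ≢ 1 ✓]
91^48 ≡ 1 shows ord(91) | 48, strictly less than φ(97); not a primitive root.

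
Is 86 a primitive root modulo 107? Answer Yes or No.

No

φ(107) = 107 − 1 = 106 = 2 · 53.
It suffices to check that the order of 86 is not a proper divisor of 106: compute 86^(106/q) for q ∈ {2, 53}.
86^53 ≡ 1 (mod 107)  [q = 2: ≡ 1 ✗]
86^2 ≡ 13 (mod 107)  [q = 53: ≢ 1 ✓]
Since 86^53 ≡ 1, the order of 86 divides 53 < 106, so 86 is not a primitive root.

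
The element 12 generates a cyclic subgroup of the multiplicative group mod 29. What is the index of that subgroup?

7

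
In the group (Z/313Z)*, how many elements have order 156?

48

φ(313) = 313 − 1 = 312 = 2^3 · 3 · 13.
In a cyclic group of order 312, there are φ(d) elements of order d for each divisor d of 312, and zero for non-divisors.
156 = 2^2 · 3 · 13 divides 312, and φ(156) = 48.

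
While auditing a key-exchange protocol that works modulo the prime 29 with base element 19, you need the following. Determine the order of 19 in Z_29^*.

Since 19 ∈ (Z/29Z)^×, its order divides φ(29) = 29 − 1 = 28 = 2^2 · 7.
Divisors of 28: 1, 2, 4, 7, 14, 28.
Evaluate successive powers at the divisors of 28:
19^1 ≡ 19 (mod 29)
19^2 ≡ 13 (mod 29)
19^4 ≡ 24 (mod 29)
19^7 ≡ 12 (mod 29)
19^14 ≡ 28 (mod 29)
19^28 ≡ 1 (mod 29) ✓
Hence ord(19) = 28.

28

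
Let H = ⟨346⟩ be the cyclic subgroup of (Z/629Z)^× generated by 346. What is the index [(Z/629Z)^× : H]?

4

ord(346) | φ(629) = φ(17·37) = (17−1)·(37−1) = 16·36 = 576 = 2^6 · 3^2.
Divisors of 576: 1, 2, 3, 4, 6, 8, 9, 12, 16, 18, 24, 32, 36, 48, 64, 72, 96, 144, 192, 288, 576.
Test each divisor d:
346^1 ≡ 346
346^2 ≡ 206
346^3 ≡ 199
346^4 ≡ 293
346^6 ≡ 603
346^8 ≡ 305
346^9 ≡ 487
346^12 ≡ 47
346^16 ≡ 562
346^18 ≡ 36
346^24 ≡ 322
346^32 ≡ 86
346^36 ≡ 38
346^48 ≡ 528
346^64 ≡ 477
346^72 ≡ 186
346^96 ≡ 137
346^144 ≡ 1
Thus |⟨346⟩| = ord(346) = 144.
[(Z/629Z)^× : ⟨346⟩] = 576/144 = 4.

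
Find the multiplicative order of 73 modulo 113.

16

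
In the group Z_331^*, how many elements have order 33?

φ(331) = 331 − 1 = 330 = 2 · 3 · 5 · 11.
(Z/331Z)^× is cyclic (|G| = 330); a cyclic group of order m has exactly φ(d) elements of each order d | m, and none otherwise.
33 = 3 · 11 divides 330, and φ(33) = 20.

20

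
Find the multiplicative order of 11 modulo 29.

28

By Lagrange's theorem, ord_29(11) divides φ(29) = 29 − 1 = 28 = 2^2 · 7.
Divisors of 28: 1, 2, 4, 7, 14, 28.
Test each divisor d:
11^1 ≡ 11 (mod 29)
11^2 ≡ 5 (mod 29)
11^4 ≡ 25 (mod 29)
11^7 ≡ 12 (mod 29)
11^14 ≡ 28 (mod 29)
11^28 ≡ 1 (mod 29) ✓
Therefore the multiplicative order of 11 modulo 29 is 28.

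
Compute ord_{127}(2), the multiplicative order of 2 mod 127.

ord(2) | φ(127) = 127 − 1 = 126 = 2 · 3^2 · 7.
Divisors of 126: 1, 2, 3, 6, 7, 9, 14, 18, 21, 42, 63, 126.
Compute 2^d (mod 127) for the divisors d until we hit 1:
2^1 ≡ 2 (mod 127)
2^2 ≡ 4 (mod 127)
2^3 ≡ 8 (mod 127)
2^6 ≡ 64 (mod 127)
2^7 ≡ 1 (mod 127) ✓
Therefore the multiplicative order of 2 modulo 127 is 7.

7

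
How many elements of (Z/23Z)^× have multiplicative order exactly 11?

10

φ(23) = 23 − 1 = 22 = 2 · 11.
Since (Z/23Z)^× is cyclic of order 22, the number of elements of order d is φ(d) when d | 22 and 0 otherwise.
11 | 22, and φ(11) = 11 − 1 = 10.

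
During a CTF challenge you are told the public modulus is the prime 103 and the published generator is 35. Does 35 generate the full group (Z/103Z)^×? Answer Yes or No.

Yes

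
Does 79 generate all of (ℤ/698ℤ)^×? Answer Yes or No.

φ(698) = φ(2)·φ(349) = 1·348 = 348 = 2^2 · 3 · 29.
It suffices to check that the order of 79 is not a proper divisor of 348: compute 79^(348/q) for q ∈ {2, 3, 29}.
79^174 ≡ 697 (mod 698)  [q = 2: ≢ 1 ✓]
79^116 ≡ 1 (mod 698)  [q = 3: ≡ 1 ✗]
79^12 ≡ 653 (mod 698)  [q = 29: ≢ 1 ✓]
Since 79^116 ≡ 1, the order of 79 divides 116 < 348, so 79 is not a primitive root.

No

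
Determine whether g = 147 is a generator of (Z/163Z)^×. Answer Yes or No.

Yes

φ(163) = 163 − 1 = 162 = 2 · 3^4.
An element g generates (Z/163Z)^× iff g^(162/q) ≢ 1 (mod 163) for each prime q ∈ {2, 3}.
147^81 ≡ 162 (mod 163)  [q = 2: ≢ 1 ✓]
147^54 ≡ 104 (mod 163)  [q = 3: ≢ 1 ✓]
Every test exponent gives a nontrivial residue, hence 147 generates the full group.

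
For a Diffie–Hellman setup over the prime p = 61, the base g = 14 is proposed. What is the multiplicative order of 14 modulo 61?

The order of 14 must divide φ(61) = 61 − 1 = 60 = 2^2 · 3 · 5.
Divisors of 60: 1, 2, 3, 4, 5, 6, 10, 12, 15, 20, 30, 60.
Evaluate successive powers at the divisors of 60:
14^1 ≡ 14
14^2 ≡ 13
14^3 ≡ 60
14^4 ≡ 47
14^5 ≡ 48
14^6 ≡ 1
Hence ord(14) = 6.

6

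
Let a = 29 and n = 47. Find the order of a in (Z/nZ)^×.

By Lagrange's theorem, ord_47(29) divides φ(47) = 47 − 1 = 46 = 2 · 23.
Divisors of 46: 1, 2, 23, 46.
Evaluate successive powers at the divisors of 46:
29^1 ≡ 29 (mod 47)
29^2 ≡ 42 (mod 47)
29^23 ≡ 46 (mod 47)
29^46 ≡ 1 (mod 47) ✓
So ord_47(29) = 46.

46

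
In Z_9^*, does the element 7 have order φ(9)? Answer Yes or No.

No

φ(9) = φ(3^2) = 3·(3−1) = 6 = 2 · 3.
Test 7^(6/q) mod 9 for each prime factor q of 6:
7^3 ≡ 1 (mod 9)  [q = 2: ≡ 1 ✗]
7^2 ≡ 4 (mod 9)  [q = 3: ≢ 1 ✓]
7^3 ≡ 1 shows ord(7) | 3, strictly less than φ(9); not a primitive root.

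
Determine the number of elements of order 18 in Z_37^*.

φ(37) = 37 − 1 = 36 = 2^2 · 3^2.
Since (Z/37Z)^× is cyclic of order 36, the number of elements of order d is φ(d) when d | 36 and 0 otherwise.
18 = 2 · 3^2 divides 36, and φ(18) = 6.

6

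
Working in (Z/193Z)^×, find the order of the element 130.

12

The order of 130 must divide φ(193) = 193 − 1 = 192 = 2^6 · 3.
Divisors of 192: 1, 2, 3, 4, 6, 8, 12, 16, 24, 32, 48, 64, 96, 192.
Test each divisor d:
130^1 ≡ 130
130^2 ≡ 109
130^3 ≡ 81
130^4 ≡ 108
130^6 ≡ 192
130^8 ≡ 84
130^12 ≡ 1
Therefore the multiplicative order of 130 modulo 193 is 12.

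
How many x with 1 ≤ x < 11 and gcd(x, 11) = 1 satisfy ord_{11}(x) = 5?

4

φ(11) = 11 − 1 = 10 = 2 · 5.
In a cyclic group of order 10, there are φ(d) elements of order d for each divisor d of 10, and zero for non-divisors.
5 | 10, and φ(5) = 5 − 1 = 4.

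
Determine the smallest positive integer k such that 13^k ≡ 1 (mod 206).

By Lagrange's theorem, ord_206(13) divides φ(206) = φ(2)·φ(103) = 1·102 = 102 = 2 · 3 · 17.
Divisors of 102: 1, 2, 3, 6, 17, 34, 51, 102.
Check 13^d mod 206 for each divisor in increasing order:
13^1 ≡ 13 (mod 206)
13^2 ≡ 169 (mod 206)
13^3 ≡ 137 (mod 206)
13^6 ≡ 23 (mod 206)
13^17 ≡ 1 (mod 206) ✓
Therefore the multiplicative order of 13 modulo 206 is 17.

17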